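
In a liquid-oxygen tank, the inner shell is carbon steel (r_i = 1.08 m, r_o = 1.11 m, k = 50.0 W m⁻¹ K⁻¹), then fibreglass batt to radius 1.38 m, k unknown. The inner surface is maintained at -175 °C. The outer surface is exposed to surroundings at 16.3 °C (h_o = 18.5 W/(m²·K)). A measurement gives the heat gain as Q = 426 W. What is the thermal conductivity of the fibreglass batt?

k = 0.0314 W/m·K

ΣR = ΔT/Q = |-175 − 16.3|/426 = 0.4491 K/W
Known resistances:
  R_carbon steel = (1/1.08 − 1/1.11)/(4πk) = 0.02503/(4π·50.0) = 3.983×10^-5 K/W
  R_conv,out = 1/(4πr²h) = 1/(4π·1.38²·18.5) = 0.002259 K/W
R_fibreglass batt = ΣR − ΣR_known = 0.4491 − 0.002299 = 0.4468 K/W
(1/r₁−1/r₂)/(4πk) = 0.4468 ⇒ k = 0.1763/(4π·0.4468) = 0.0314 W/m·K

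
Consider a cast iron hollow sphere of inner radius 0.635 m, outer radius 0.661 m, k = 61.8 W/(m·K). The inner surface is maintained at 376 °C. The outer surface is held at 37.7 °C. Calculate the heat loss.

Q = 4πk·ΔT/(1/r₁ − 1/r₂) = 4π × 61.8 × 338.3 / (1/0.635 − 1/0.661) = 4.24×10^6 W

Q = 4.24×10^6 W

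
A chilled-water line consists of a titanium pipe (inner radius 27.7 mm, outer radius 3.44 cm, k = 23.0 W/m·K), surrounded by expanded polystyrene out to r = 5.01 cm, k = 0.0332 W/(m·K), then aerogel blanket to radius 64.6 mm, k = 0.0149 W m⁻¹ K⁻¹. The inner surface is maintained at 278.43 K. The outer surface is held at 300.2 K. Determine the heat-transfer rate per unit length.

Resistance network (inner→outer):
  R'_titanium = ln(0.0344/0.0277)/(2πk) = 0.2166/(2π·23.0) = 0.001499 m·K/W
  R'_expanded polystyrene = ln(0.0501/0.0344)/(2πk) = 0.3760/(2π·0.0332) = 1.802 m·K/W
  R'_aerogel blanket = ln(0.0646/0.0501)/(2πk) = 0.2542/(2π·0.0149) = 2.715 m·K/W
ΣR = 0.001499 + 1.802 + 2.715 = 4.518 m·K/W
Q' = ΔT/ΣR = (278.43 K − 300.2 K)/4.518 = -4.82 W/m
(Negative Q' ⇒ heat flows inward; heat gain = 4.82 W/m.)

Q' = 4.82 W/m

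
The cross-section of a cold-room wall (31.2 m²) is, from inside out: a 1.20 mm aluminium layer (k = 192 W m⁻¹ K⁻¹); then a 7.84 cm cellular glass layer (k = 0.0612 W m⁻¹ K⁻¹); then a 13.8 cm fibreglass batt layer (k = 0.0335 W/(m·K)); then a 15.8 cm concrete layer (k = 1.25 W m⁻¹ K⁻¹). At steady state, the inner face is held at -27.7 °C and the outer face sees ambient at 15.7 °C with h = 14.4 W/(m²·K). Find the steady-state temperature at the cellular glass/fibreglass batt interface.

Series thermal resistances, inner to outer:
  R_aluminium = L/(kA) = 0.00120/(192·31.2) = 2.003×10^-7 K/W
  R_cellular glass = L/(kA) = 0.0784/(0.0612·31.2) = 0.04106 K/W
  R_fibreglass batt = L/(kA) = 0.138/(0.0335·31.2) = 0.1320 K/W
  R_concrete = L/(kA) = 0.158/(1.25·31.2) = 0.004051 K/W
  R_conv,out = 1/(hA) = 1/(14.4·31.2) = 0.002226 K/W
ΣR = 2.003×10^-7 + 0.04106 + 0.1320 + 0.004051 + 0.002226 = 0.1793 K/W
Q = ΔT/ΣR = (-27.7 °C − 15.7 °C)/0.1793 = -242.1 W
From the inner boundary to the cellular glass/fibreglass batt interface, ΣR_partial = 0.04106 K/W.
T_interface = T_in − Q·ΣR_partial = -27.7 °C − (-242.1)(0.04106) = -17.8 °C

T = -17.8 °C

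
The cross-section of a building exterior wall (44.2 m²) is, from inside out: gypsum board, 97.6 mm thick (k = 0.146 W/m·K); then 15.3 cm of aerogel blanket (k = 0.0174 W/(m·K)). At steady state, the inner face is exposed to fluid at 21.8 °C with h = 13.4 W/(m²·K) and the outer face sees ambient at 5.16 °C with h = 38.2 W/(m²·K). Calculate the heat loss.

Q = 76.9 W

Series thermal resistances, inner to outer:
  R_conv,in = 1/(hA) = 1/(13.4·44.2) = 0.001688 K/W
  R_gypsum board = L/(kA) = 0.0976/(0.146·44.2) = 0.01512 K/W
  R_aerogel blanket = L/(kA) = 0.153/(0.0174·44.2) = 0.1989 K/W
  R_conv,out = 1/(hA) = 1/(38.2·44.2) = 5.923×10^-4 K/W
ΣR = 0.001688 + 0.01512 + 0.1989 + 5.923×10^-4 = 0.2163 K/W
Q = ΔT/ΣR = (21.8 °C − 5.16 °C)/0.2163 = 76.9 W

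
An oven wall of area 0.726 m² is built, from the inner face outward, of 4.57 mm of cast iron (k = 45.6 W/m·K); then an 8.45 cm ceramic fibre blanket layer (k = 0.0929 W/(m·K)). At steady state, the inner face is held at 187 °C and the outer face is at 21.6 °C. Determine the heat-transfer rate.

Treat each layer as a resistance in series:
  R_cast iron = L/(kA) = 0.00457/(45.6·0.726) = 1.380×10^-4 K/W
  R_ceramic fibre blanket = L/(kA) = 0.0845/(0.0929·0.726) = 1.253 K/W
ΣR = 1.380×10^-4 + 1.253 = 1.253 K/W
Q = ΔT/ΣR = (187 °C − 21.6 °C)/1.253 = 132 W

Q = 132 W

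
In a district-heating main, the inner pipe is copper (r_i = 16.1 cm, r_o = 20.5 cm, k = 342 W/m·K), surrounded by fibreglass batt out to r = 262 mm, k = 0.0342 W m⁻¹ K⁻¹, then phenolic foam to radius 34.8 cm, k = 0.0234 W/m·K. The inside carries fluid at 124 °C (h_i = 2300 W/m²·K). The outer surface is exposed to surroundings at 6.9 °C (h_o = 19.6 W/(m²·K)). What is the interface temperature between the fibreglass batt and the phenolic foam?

T = 80.8 °C

Resistance network (inner→outer):
  R'_conv,in = 1/(2πr h) = 1/(2π·0.161·2300) = 4.298×10^-4 m·K/W
  R'_copper = ln(0.205/0.161)/(2πk) = 0.2416/(2π·342) = 1.124×10^-4 m·K/W
  R'_fibreglass batt = ln(0.262/0.205)/(2πk) = 0.2453/(2π·0.0342) = 1.142 m·K/W
  R'_phenolic foam = ln(0.348/0.262)/(2πk) = 0.2839/(2π·0.0234) = 1.931 m·K/W
  R'_conv,out = 1/(2πr h) = 1/(2π·0.348·19.6) = 0.02333 m·K/W
ΣR = 4.298×10^-4 + 1.124×10^-4 + 1.142 + 1.931 + 0.02333 = 3.097 m·K/W
Q' = ΔT/ΣR = (124 °C − 6.9 °C)/3.097 = 37.81 W/m
From the inner boundary to the fibreglass batt/phenolic foam interface, ΣR_partial = 1.143 m·K/W.
T_interface = T_in − Q'·ΣR_partial = 124 °C − (37.81)(1.143) = 80.8 °C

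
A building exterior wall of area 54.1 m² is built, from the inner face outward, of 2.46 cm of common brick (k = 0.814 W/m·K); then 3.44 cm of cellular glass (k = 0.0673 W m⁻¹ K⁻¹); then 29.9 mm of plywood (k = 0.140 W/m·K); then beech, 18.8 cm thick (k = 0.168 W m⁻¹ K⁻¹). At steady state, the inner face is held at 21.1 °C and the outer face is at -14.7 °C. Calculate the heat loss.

Q = 1030 W

Resistance network (inner→outer):
  R_common brick = L/(kA) = 0.0246/(0.814·54.1) = 5.586×10^-4 K/W
  R_cellular glass = L/(kA) = 0.0344/(0.0673·54.1) = 0.009448 K/W
  R_plywood = L/(kA) = 0.0299/(0.140·54.1) = 0.003948 K/W
  R_beech = L/(kA) = 0.188/(0.168·54.1) = 0.02068 K/W
ΣR = 5.586×10^-4 + 0.009448 + 0.003948 + 0.02068 = 0.03463 K/W
Q = ΔT/ΣR = (21.1 °C − -14.7 °C)/0.03463 = 1030 W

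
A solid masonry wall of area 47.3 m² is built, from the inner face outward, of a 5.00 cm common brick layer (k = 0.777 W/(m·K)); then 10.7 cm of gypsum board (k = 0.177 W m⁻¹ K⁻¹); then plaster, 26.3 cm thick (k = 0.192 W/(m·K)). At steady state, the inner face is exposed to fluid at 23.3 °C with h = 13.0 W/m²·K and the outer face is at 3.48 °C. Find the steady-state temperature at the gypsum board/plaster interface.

Treat each layer as a resistance in series:
  R_conv,in = 1/(hA) = 1/(13.0·47.3) = 0.001626 K/W
  R_common brick = L/(kA) = 0.0500/(0.777·47.3) = 0.001360 K/W
  R_gypsum board = L/(kA) = 0.107/(0.177·47.3) = 0.01278 K/W
  R_plaster = L/(kA) = 0.263/(0.192·47.3) = 0.02896 K/W
ΣR = 0.001626 + 0.001360 + 0.01278 + 0.02896 = 0.04473 K/W
Q = ΔT/ΣR = (23.3 °C − 3.48 °C)/0.04473 = 443.1 W
From the inner boundary to the gypsum board/plaster interface, ΣR_partial = 0.01577 K/W.
T_interface = T_in − Q·ΣR_partial = 23.3 °C − (443.1)(0.01577) = 16.3 °C

T = 16.3 °C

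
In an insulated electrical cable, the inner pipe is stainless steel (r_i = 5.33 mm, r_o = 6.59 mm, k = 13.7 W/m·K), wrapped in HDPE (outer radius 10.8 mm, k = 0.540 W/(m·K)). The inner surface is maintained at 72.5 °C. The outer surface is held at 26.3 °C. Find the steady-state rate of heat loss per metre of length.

Q' = 312 W/m

Series thermal resistances, inner to outer:
  R'_stainless steel = ln(0.00659/0.00533)/(2πk) = 0.2122/(2π·13.7) = 0.002465 m·K/W
  R'_HDPE = ln(0.0108/0.00659)/(2πk) = 0.4940/(2π·0.540) = 0.1456 m·K/W
ΣR = 0.002465 + 0.1456 = 0.1481 m·K/W
Q' = ΔT/ΣR = (72.5 °C − 26.3 °C)/0.1481 = 312 W/m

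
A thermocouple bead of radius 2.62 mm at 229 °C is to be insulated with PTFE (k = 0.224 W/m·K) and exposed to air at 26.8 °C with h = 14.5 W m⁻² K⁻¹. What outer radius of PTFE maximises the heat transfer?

r_cr = 3.09 cm

For a sphere, r_cr = 2k_ins/h = 2·0.224/14.5 = 0.0309 m = 3.09 cm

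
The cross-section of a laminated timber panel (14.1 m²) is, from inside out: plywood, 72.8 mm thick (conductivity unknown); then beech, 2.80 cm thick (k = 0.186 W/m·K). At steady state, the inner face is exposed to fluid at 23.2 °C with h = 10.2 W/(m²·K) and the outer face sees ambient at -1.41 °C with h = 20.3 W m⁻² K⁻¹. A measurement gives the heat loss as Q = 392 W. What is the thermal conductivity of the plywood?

k = 0.124 W/m·K

ΣR = ΔT/Q = |23.2 − -1.41|/392 = 0.06278 K/W
Known resistances:
  R_conv,in = 1/(hA) = 1/(10.2·14.1) = 0.006953 K/W
  R_beech = L/(kA) = 0.0280/(0.186·14.1) = 0.01068 K/W
  R_conv,out = 1/(hA) = 1/(20.3·14.1) = 0.003494 K/W
R_plywood = ΣR − ΣR_known = 0.06278 − 0.02113 = 0.04165 K/W
L/(kA) = 0.04165 ⇒ k = 0.0728/(0.04165·14.1) = 0.124 W/m·K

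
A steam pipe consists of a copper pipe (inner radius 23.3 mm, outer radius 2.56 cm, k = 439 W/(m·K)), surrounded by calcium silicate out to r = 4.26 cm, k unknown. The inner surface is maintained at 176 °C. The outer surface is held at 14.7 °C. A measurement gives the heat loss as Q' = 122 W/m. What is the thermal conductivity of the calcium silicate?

ΣR = ΔT/Q' = |176 − 14.7|/122 = 1.322 m·K/W
Known resistances:
  R'_copper = ln(0.0256/0.0233)/(2πk) = 0.09414/(2π·439) = 3.413×10^-5 m·K/W
R_calcium silicate = ΣR − ΣR_known = 1.322 − 3.413×10^-5 = 1.322 m·K/W
ln(r₂/r₁)/(2πk) = 1.322 ⇒ k = 0.5093/(2π·1.322) = 0.0613 W/m·K

k = 0.0613 W/m·K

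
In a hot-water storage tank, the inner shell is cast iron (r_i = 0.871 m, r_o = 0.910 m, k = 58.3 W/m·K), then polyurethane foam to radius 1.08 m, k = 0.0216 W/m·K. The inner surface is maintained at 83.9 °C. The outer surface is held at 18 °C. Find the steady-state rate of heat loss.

Q = 103 W

Series thermal resistances, inner to outer:
  R_cast iron = (1/0.871 − 1/0.910)/(4πk) = 0.04920/(4π·58.3) = 6.716×10^-5 K/W
  R_polyurethane foam = (1/0.910 − 1/1.08)/(4πk) = 0.1730/(4π·0.0216) = 0.6373 K/W
ΣR = 6.716×10^-5 + 0.6373 = 0.6374 K/W
Q = ΔT/ΣR = (83.9 °C − 18 °C)/0.6374 = 103 W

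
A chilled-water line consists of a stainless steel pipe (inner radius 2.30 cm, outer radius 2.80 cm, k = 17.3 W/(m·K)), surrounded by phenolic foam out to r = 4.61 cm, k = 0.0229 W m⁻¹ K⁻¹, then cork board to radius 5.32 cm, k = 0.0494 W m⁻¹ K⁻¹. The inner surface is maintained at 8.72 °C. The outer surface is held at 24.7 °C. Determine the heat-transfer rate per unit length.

Series thermal resistances, inner to outer:
  R'_stainless steel = ln(0.0280/0.0230)/(2πk) = 0.1967/(2π·17.3) = 0.001810 m·K/W
  R'_phenolic foam = ln(0.0461/0.0280)/(2πk) = 0.4986/(2π·0.0229) = 3.465 m·K/W
  R'_cork board = ln(0.0532/0.0461)/(2πk) = 0.1432/(2π·0.0494) = 0.4615 m·K/W
ΣR = 0.001810 + 3.465 + 0.4615 = 3.928 m·K/W
Q' = ΔT/ΣR = (8.72 °C − 24.7 °C)/3.928 = -4.07 W/m
(Negative Q' ⇒ heat flows inward; heat gain = 4.07 W/m.)

Q' = 4.07 W/m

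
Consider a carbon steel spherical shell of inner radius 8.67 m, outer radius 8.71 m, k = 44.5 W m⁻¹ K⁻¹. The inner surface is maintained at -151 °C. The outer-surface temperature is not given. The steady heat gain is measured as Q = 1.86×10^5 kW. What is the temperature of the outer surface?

Sum the resistances:
  R_carbon steel = (1/8.67 − 1/8.71)/(4πk) = 5.297×10^-4/(4π·44.5) = 9.472×10^-7 K/W
ΣR = 9.472×10^-7 K/W
ΔT = Q·ΣR = 1.86×10^8 × 9.472×10^-7 = 176.2 K
Heat flows inward, so T_out = T_in + ΔT = -151 + 176.2 = 25.2 °C

T_out = 25.2 °C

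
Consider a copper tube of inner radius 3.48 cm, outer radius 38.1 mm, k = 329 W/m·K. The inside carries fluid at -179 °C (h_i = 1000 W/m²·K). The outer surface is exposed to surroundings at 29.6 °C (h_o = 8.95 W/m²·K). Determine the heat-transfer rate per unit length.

Q' = 443 W/m

Treat each layer as a resistance in series:
  R'_conv,in = 1/(2πr h) = 1/(2π·0.0348·1000) = 0.004573 m·K/W
  R'_copper = ln(0.0381/0.0348)/(2πk) = 0.09060/(2π·329) = 4.383×10^-5 m·K/W
  R'_conv,out = 1/(2πr h) = 1/(2π·0.0381·8.95) = 0.4667 m·K/W
ΣR = 0.004573 + 4.383×10^-5 + 0.4667 = 0.4713 m·K/W
Q' = ΔT/ΣR = (-179 °C − 29.6 °C)/0.4713 = -443 W/m
(Negative Q' ⇒ heat flows inward; heat gain = 443 W/m.)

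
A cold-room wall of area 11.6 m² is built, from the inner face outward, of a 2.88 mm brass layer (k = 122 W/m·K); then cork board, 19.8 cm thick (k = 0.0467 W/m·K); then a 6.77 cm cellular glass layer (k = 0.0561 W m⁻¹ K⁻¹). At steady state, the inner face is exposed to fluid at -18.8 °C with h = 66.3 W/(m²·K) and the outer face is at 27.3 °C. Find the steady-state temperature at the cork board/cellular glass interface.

Resistance network (inner→outer):
  R_conv,in = 1/(hA) = 1/(66.3·11.6) = 0.001300 K/W
  R_brass = L/(kA) = 0.00288/(122·11.6) = 2.035×10^-6 K/W
  R_cork board = L/(kA) = 0.198/(0.0467·11.6) = 0.3655 K/W
  R_cellular glass = L/(kA) = 0.0677/(0.0561·11.6) = 0.1040 K/W
ΣR = 0.001300 + 2.035×10^-6 + 0.3655 + 0.1040 = 0.4708 K/W
Q = ΔT/ΣR = (-18.8 °C − 27.3 °C)/0.4708 = -97.92 W
From the inner boundary to the cork board/cellular glass interface, ΣR_partial = 0.3668 K/W.
T_interface = T_in − Q·ΣR_partial = -18.8 °C − (-97.92)(0.3668) = 17.1 °C

T = 17.1 °C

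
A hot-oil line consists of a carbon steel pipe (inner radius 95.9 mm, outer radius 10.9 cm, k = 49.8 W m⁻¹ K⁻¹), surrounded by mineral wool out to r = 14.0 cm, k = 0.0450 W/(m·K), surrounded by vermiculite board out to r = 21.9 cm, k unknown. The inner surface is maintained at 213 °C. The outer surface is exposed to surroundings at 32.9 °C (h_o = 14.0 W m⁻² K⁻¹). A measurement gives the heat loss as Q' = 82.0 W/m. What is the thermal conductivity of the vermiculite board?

k = 0.0566 W/m·K

ΣR = ΔT/Q' = |213 − 32.9|/82.0 = 2.196 m·K/W
Known resistances:
  R'_carbon steel = ln(0.109/0.0959)/(2πk) = 0.1280/(2π·49.8) = 4.092×10^-4 m·K/W
  R'_mineral wool = ln(0.140/0.109)/(2πk) = 0.2503/(2π·0.0450) = 0.8852 m·K/W
  R'_conv,out = 1/(2πr h) = 1/(2π·0.219·14.0) = 0.05191 m·K/W
R_vermiculite board = ΣR − ΣR_known = 2.196 − 0.9375 = 1.259 m·K/W
ln(r₂/r₁)/(2πk) = 1.259 ⇒ k = 0.4474/(2π·1.259) = 0.0566 W/m·K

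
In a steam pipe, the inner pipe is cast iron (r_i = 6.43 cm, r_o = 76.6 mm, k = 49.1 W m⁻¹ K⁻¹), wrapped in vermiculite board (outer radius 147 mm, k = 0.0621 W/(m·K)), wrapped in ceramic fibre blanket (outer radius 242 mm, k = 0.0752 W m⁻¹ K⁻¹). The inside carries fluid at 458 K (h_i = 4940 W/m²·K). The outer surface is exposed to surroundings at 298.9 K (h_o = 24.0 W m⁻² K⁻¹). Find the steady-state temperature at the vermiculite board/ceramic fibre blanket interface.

T = 361.4 K

Treat each layer as a resistance in series:
  R'_conv,in = 1/(2πr h) = 1/(2π·0.0643·4940) = 5.011×10^-4 m·K/W
  R'_cast iron = ln(0.0766/0.0643)/(2πk) = 0.1750/(2π·49.1) = 5.674×10^-4 m·K/W
  R'_vermiculite board = ln(0.147/0.0766)/(2πk) = 0.6518/(2π·0.0621) = 1.671 m·K/W
  R'_ceramic fibre blanket = ln(0.242/0.147)/(2πk) = 0.4985/(2π·0.0752) = 1.055 m·K/W
  R'_conv,out = 1/(2πr h) = 1/(2π·0.242·24.0) = 0.02740 m·K/W
ΣR = 5.011×10^-4 + 5.674×10^-4 + 1.671 + 1.055 + 0.02740 = 2.754 m·K/W
Q' = ΔT/ΣR = (458 K − 298.9 K)/2.754 = 57.77 W/m
From the inner boundary to the vermiculite board/ceramic fibre blanket interface, ΣR_partial = 1.672 m·K/W.
T_interface = T_in − Q'·ΣR_partial = 458 K − (57.77)(1.672) = 361.4 K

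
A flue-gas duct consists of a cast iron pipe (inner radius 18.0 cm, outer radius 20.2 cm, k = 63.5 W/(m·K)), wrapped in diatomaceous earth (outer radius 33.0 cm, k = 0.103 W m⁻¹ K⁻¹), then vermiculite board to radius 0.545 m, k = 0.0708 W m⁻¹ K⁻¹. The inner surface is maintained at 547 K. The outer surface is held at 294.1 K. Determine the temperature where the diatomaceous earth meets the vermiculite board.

Resistance network (inner→outer):
  R'_cast iron = ln(0.202/0.180)/(2πk) = 0.1153/(2π·63.5) = 2.890×10^-4 m·K/W
  R'_diatomaceous earth = ln(0.330/0.202)/(2πk) = 0.4908/(2π·0.103) = 0.7584 m·K/W
  R'_vermiculite board = ln(0.545/0.330)/(2πk) = 0.5017/(2π·0.0708) = 1.128 m·K/W
ΣR = 2.890×10^-4 + 0.7584 + 1.128 = 1.887 m·K/W
Q' = ΔT/ΣR = (547 K − 294.1 K)/1.887 = 134.0 W/m
From the inner boundary to the diatomaceous earth/vermiculite board interface, ΣR_partial = 0.7587 m·K/W.
T_interface = T_in − Q'·ΣR_partial = 547 K − (134.0)(0.7587) = 445 K

T = 445 K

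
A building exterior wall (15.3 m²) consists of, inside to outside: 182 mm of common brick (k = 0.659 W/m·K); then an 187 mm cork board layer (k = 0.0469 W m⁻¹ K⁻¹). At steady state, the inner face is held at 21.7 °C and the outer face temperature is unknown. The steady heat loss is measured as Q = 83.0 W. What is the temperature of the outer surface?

Sum the resistances:
  R_common brick = L/(kA) = 0.182/(0.659·15.3) = 0.01805 K/W
  R_cork board = L/(kA) = 0.187/(0.0469·15.3) = 0.2606 K/W
ΣR = 0.2787 K/W
ΔT = Q·ΣR = 83.0 × 0.2787 = 23.13 K
Heat flows outward, so T_out = T_in − ΔT = 21.7 − 23.13 = -1.43 °C

T_out = -1.43 °C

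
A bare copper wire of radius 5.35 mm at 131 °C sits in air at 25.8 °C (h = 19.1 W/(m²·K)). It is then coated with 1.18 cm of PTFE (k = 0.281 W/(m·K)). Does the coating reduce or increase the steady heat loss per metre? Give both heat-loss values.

increases: 67.5 → 91.8 W/m

Critical radius for a cylinder: r_cr = k/h = 0.0147 m = 1.47 cm.
Outer radius after coating: r₂ = 0.00535 + 0.0118 = 0.01715 m.
r₁ < r_cr < r₂: heat loss rises to a maximum at r_cr then falls. Whether the coating helps depends on whether Q(r₂) has dropped back below Q(r₁).
Bare: R = 1/(2πr₁h) = 1.558 m·K/W; Q = 105.2/1.558 = 67.5 W/m.
Coated: R = R_cond + R_conv = 1.146 m·K/W; Q = 105.2/1.146 = 91.8 W/m.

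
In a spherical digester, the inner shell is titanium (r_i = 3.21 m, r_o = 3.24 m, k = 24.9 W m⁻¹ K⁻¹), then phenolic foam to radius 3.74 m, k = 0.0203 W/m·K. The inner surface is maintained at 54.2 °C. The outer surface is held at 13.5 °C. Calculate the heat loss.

Q = 252 W

Resistance network (inner→outer):
  R_titanium = (1/3.21 − 1/3.24)/(4πk) = 0.002885/(4π·24.9) = 9.219×10^-6 K/W
  R_phenolic foam = (1/3.24 − 1/3.74)/(4πk) = 0.04126/(4π·0.0203) = 0.1618 K/W
ΣR = 9.219×10^-6 + 0.1618 = 0.1618 K/W
Q = ΔT/ΣR = (54.2 °C − 13.5 °C)/0.1618 = 252 W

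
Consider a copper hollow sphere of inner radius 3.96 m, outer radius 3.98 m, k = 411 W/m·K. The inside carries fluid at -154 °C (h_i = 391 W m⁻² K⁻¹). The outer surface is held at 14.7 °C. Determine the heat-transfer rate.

Q = 12800 kW

Resistance network (inner→outer):
  R_conv,in = 1/(4πr²h) = 1/(4π·3.96²·391) = 1.298×10^-5 K/W
  R_copper = (1/3.96 − 1/3.98)/(4πk) = 0.001269/(4π·411) = 2.457×10^-7 K/W
ΣR = 1.298×10^-5 + 2.457×10^-7 = 1.323×10^-5 K/W
Q = ΔT/ΣR = (-154 °C − 14.7 °C)/1.323×10^-5 = -1.28×10^7 W
(Negative Q ⇒ heat flows inward; heat gain = 1.28×10^7 W.)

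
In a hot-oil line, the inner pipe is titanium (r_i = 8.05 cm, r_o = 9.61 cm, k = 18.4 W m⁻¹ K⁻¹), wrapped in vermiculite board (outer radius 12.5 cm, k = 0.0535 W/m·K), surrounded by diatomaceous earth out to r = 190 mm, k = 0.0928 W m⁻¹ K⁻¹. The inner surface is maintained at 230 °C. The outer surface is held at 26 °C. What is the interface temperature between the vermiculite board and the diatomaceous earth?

Treat each layer as a resistance in series:
  R'_titanium = ln(0.0961/0.0805)/(2πk) = 0.1771/(2π·18.4) = 0.001532 m·K/W
  R'_vermiculite board = ln(0.125/0.0961)/(2πk) = 0.2629/(2π·0.0535) = 0.7822 m·K/W
  R'_diatomaceous earth = ln(0.190/0.125)/(2πk) = 0.4187/(2π·0.0928) = 0.7181 m·K/W
ΣR = 0.001532 + 0.7822 + 0.7181 = 1.502 m·K/W
Q' = ΔT/ΣR = (230 °C − 26 °C)/1.502 = 135.8 W/m
From the inner boundary to the vermiculite board/diatomaceous earth interface, ΣR_partial = 0.7837 m·K/W.
T_interface = T_in − Q'·ΣR_partial = 230 °C − (135.8)(0.7837) = 124 °C

T = 124 °C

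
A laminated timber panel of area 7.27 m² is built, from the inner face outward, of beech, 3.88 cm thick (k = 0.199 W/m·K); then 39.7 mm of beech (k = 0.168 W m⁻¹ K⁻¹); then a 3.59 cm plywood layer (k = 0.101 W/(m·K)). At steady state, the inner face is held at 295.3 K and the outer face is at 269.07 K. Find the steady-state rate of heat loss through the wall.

Resistance network (inner→outer):
  R_beech = L/(kA) = 0.0388/(0.199·7.27) = 0.02682 K/W
  R_beech = L/(kA) = 0.0397/(0.168·7.27) = 0.03250 K/W
  R_plywood = L/(kA) = 0.0359/(0.101·7.27) = 0.04889 K/W
ΣR = 0.02682 + 0.03250 + 0.04889 = 0.1082 K/W
Q = ΔT/ΣR = (295.3 K − 269.07 K)/0.1082 = 242 W

Q = 242 W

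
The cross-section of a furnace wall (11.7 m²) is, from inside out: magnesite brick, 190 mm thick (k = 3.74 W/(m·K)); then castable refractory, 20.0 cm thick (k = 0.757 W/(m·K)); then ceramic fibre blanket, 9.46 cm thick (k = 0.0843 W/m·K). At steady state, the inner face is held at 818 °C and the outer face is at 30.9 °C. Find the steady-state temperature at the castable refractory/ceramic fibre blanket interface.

T = 645 °C

Series thermal resistances, inner to outer:
  R_magnesite brick = L/(kA) = 0.190/(3.74·11.7) = 0.004342 K/W
  R_castable refractory = L/(kA) = 0.200/(0.757·11.7) = 0.02258 K/W
  R_ceramic fibre blanket = L/(kA) = 0.0946/(0.0843·11.7) = 0.09591 K/W
ΣR = 0.004342 + 0.02258 + 0.09591 = 0.1228 K/W
Q = ΔT/ΣR = (818 °C − 30.9 °C)/0.1228 = 6410 W
From the inner boundary to the castable refractory/ceramic fibre blanket interface, ΣR_partial = 0.02692 K/W.
T_interface = T_in − Q·ΣR_partial = 818 °C − (6410)(0.02692) = 645 °C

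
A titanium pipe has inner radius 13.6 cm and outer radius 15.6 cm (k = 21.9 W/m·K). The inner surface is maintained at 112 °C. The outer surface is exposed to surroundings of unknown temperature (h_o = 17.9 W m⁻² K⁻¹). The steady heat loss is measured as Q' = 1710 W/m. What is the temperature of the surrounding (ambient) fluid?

T_out = 12.8 °C

Series resistances:
  R'_titanium = ln(0.156/0.136)/(2πk) = 0.1372/(2π·21.9) = 9.971×10^-4 m·K/W
  R'_conv,out = 1/(2πr h) = 1/(2π·0.156·17.9) = 0.05700 m·K/W
ΣR = 0.05799 m·K/W
ΔT = Q'·ΣR = 1710 × 0.05799 = 99.16 K
Heat flows outward, so T_out = T_in − ΔT = 112 − 99.16 = 12.8 °C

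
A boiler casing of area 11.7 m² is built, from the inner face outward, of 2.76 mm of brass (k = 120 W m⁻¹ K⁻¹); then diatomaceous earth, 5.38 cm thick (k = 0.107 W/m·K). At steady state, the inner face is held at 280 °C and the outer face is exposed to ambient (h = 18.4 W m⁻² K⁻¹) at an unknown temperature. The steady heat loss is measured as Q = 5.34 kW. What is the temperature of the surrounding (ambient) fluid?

T_out = 25.7 °C

Sum the resistances:
  R_brass = L/(kA) = 0.00276/(120·11.7) = 1.966×10^-6 K/W
  R_diatomaceous earth = L/(kA) = 0.0538/(0.107·11.7) = 0.04297 K/W
  R_conv,out = 1/(hA) = 1/(18.4·11.7) = 0.004645 K/W
ΣR = 0.04762 K/W
ΔT = Q·ΣR = 5340 × 0.04762 = 254.3 K
Heat flows outward, so T_out = T_in − ΔT = 280 − 254.3 = 25.7 °C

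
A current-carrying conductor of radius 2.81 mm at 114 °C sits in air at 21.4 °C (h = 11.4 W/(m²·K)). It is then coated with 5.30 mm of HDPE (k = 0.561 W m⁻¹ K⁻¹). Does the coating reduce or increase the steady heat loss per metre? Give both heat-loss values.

Critical radius for a cylinder: r_cr = k/h = 0.0492 m = 4.92 cm.
Outer radius after coating: r₂ = 0.00281 + 0.00530 = 0.00811 m.
Since r₁ < r_cr and r₂ ≤ r_cr, the coating moves toward the maximum at r_cr — heat loss rises.
Bare: R = 1/(2πr₁h) = 4.968 m·K/W; Q = 92.6/4.968 = 18.6 W/m.
Coated: R = R_cond + R_conv = 2.022 m·K/W; Q = 92.6/2.022 = 45.8 W/m.

increases: 18.6 → 45.8 W/m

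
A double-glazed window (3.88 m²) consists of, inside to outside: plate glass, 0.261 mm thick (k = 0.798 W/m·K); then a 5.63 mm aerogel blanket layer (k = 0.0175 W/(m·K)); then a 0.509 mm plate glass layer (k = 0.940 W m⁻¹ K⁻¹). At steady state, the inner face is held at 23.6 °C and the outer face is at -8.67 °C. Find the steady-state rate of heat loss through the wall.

Resistance network (inner→outer):
  R_plate glass = L/(kA) = 2.61×10^-4/(0.798·3.88) = 8.430×10^-5 K/W
  R_aerogel blanket = L/(kA) = 0.00563/(0.0175·3.88) = 0.08292 K/W
  R_plate glass = L/(kA) = 5.09×10^-4/(0.940·3.88) = 1.396×10^-4 K/W
ΣR = 8.430×10^-5 + 0.08292 + 1.396×10^-4 = 0.08314 K/W
Q = ΔT/ΣR = (23.6 °C − -8.67 °C)/0.08314 = 388 W

Q = 388 W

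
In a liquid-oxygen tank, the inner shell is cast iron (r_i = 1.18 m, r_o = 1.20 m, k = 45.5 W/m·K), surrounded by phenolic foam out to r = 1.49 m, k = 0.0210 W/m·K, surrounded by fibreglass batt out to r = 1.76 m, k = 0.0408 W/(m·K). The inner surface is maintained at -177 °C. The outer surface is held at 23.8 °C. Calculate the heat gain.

Q = 246 W

Treat each layer as a resistance in series:
  R_cast iron = (1/1.18 − 1/1.20)/(4πk) = 0.01412/(4π·45.5) = 2.470×10^-5 K/W
  R_phenolic foam = (1/1.20 − 1/1.49)/(4πk) = 0.1622/(4π·0.0210) = 0.6146 K/W
  R_fibreglass batt = (1/1.49 − 1/1.76)/(4πk) = 0.1030/(4π·0.0408) = 0.2008 K/W
ΣR = 2.470×10^-5 + 0.6146 + 0.2008 = 0.8154 K/W
Q = ΔT/ΣR = (-177 °C − 23.8 °C)/0.8154 = -246 W
(Negative Q ⇒ heat flows inward; heat gain = 246 W.)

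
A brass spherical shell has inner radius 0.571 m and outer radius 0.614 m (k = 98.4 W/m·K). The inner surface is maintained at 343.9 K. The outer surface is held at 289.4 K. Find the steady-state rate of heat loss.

Q = 4πk·ΔT/(1/r₁ − 1/r₂) = 4π × 98.4 × 54.5 / (1/0.571 − 1/0.614) = 5.49×10^5 W

Q = 549 kW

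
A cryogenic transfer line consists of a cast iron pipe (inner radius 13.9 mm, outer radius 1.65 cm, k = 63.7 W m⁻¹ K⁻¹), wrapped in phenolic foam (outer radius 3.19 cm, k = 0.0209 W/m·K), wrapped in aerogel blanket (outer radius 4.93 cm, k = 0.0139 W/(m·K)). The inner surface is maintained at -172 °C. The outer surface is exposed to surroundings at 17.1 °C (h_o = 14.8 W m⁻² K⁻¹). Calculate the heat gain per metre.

Resistance network (inner→outer):
  R'_cast iron = ln(0.0165/0.0139)/(2πk) = 0.1715/(2π·63.7) = 4.284×10^-4 m·K/W
  R'_phenolic foam = ln(0.0319/0.0165)/(2πk) = 0.6592/(2π·0.0209) = 5.020 m·K/W
  R'_aerogel blanket = ln(0.0493/0.0319)/(2πk) = 0.4353/(2π·0.0139) = 4.984 m·K/W
  R'_conv,out = 1/(2πr h) = 1/(2π·0.0493·14.8) = 0.2181 m·K/W
ΣR = 4.284×10^-4 + 5.020 + 4.984 + 0.2181 = 10.22 m·K/W
Q' = ΔT/ΣR = (-172 °C − 17.1 °C)/10.22 = -18.5 W/m
(Negative Q' ⇒ heat flows inward; heat gain = 18.5 W/m.)

Q' = 18.5 W/m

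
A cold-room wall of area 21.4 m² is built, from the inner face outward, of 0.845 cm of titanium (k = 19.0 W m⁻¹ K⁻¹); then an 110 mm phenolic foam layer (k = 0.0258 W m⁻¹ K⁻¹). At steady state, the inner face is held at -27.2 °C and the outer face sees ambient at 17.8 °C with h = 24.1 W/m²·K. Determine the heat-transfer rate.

Q = 224 W

Resistance network (inner→outer):
  R_titanium = L/(kA) = 0.00845/(19.0·21.4) = 2.078×10^-5 K/W
  R_phenolic foam = L/(kA) = 0.110/(0.0258·21.4) = 0.1992 K/W
  R_conv,out = 1/(hA) = 1/(24.1·21.4) = 0.001939 K/W
ΣR = 2.078×10^-5 + 0.1992 + 0.001939 = 0.2012 K/W
Q = ΔT/ΣR = (-27.2 °C − 17.8 °C)/0.2012 = -224 W
(Negative Q ⇒ heat flows inward; heat gain = 224 W.)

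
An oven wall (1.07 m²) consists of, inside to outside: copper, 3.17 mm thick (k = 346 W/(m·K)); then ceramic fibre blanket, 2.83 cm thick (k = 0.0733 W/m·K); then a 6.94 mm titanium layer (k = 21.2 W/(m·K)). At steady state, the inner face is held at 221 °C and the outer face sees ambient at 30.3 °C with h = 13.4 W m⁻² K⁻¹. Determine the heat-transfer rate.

Resistance network (inner→outer):
  R_copper = L/(kA) = 0.00317/(346·1.07) = 8.562×10^-6 K/W
  R_ceramic fibre blanket = L/(kA) = 0.0283/(0.0733·1.07) = 0.3608 K/W
  R_titanium = L/(kA) = 0.00694/(21.2·1.07) = 3.059×10^-4 K/W
  R_conv,out = 1/(hA) = 1/(13.4·1.07) = 0.06974 K/W
ΣR = 8.562×10^-6 + 0.3608 + 3.059×10^-4 + 0.06974 = 0.4309 K/W
Q = ΔT/ΣR = (221 °C − 30.3 °C)/0.4309 = 443 W

Q = 443 W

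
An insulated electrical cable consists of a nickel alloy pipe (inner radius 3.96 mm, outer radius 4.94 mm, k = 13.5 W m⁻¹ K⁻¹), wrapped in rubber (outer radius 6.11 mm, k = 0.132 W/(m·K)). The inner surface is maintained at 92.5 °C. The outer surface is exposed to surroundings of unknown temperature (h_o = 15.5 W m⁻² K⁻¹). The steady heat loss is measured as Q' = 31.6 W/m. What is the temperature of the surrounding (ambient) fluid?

T_out = 31.2 °C

Sum the resistances:
  R'_nickel alloy = ln(0.00494/0.00396)/(2πk) = 0.2211/(2π·13.5) = 0.002607 m·K/W
  R'_rubber = ln(0.00611/0.00494)/(2πk) = 0.2126/(2π·0.132) = 0.2563 m·K/W
  R'_conv,out = 1/(2πr h) = 1/(2π·0.00611·15.5) = 1.681 m·K/W
ΣR = 1.939 m·K/W
ΔT = Q'·ΣR = 31.6 × 1.939 = 61.27 K
Heat flows outward, so T_out = T_in − ΔT = 92.5 − 61.27 = 31.2 °C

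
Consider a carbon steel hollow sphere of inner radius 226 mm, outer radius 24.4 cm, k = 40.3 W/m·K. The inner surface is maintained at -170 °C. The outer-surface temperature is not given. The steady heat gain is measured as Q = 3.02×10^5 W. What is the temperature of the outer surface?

T_out = 24.7 °C

Series resistances:
  R_carbon steel = (1/0.226 − 1/0.244)/(4πk) = 0.3264/(4π·40.3) = 6.446×10^-4 K/W
ΣR = 6.446×10^-4 K/W
ΔT = Q·ΣR = 3.02×10^5 × 6.446×10^-4 = 194.7 K
Heat flows inward, so T_out = T_in + ΔT = -170 + 194.7 = 24.7 °C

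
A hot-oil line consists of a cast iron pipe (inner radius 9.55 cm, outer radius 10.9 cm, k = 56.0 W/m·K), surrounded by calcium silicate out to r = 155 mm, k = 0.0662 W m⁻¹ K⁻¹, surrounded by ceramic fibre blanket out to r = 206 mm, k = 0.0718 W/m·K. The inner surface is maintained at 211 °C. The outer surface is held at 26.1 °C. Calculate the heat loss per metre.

Series thermal resistances, inner to outer:
  R'_cast iron = ln(0.109/0.0955)/(2πk) = 0.1322/(2π·56.0) = 3.758×10^-4 m·K/W
  R'_calcium silicate = ln(0.155/0.109)/(2πk) = 0.3521/(2π·0.0662) = 0.8464 m·K/W
  R'_ceramic fibre blanket = ln(0.206/0.155)/(2πk) = 0.2845/(2π·0.0718) = 0.6305 m·K/W
ΣR = 3.758×10^-4 + 0.8464 + 0.6305 = 1.477 m·K/W
Q' = ΔT/ΣR = (211 °C − 26.1 °C)/1.477 = 125 W/m

Q' = 125 W/m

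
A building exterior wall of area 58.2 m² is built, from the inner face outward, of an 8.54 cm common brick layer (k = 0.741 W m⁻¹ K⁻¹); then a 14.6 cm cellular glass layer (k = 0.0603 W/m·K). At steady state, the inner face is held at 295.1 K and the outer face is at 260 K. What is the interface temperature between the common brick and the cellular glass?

Resistance network (inner→outer):
  R_common brick = L/(kA) = 0.0854/(0.741·58.2) = 0.001980 K/W
  R_cellular glass = L/(kA) = 0.146/(0.0603·58.2) = 0.04160 K/W
ΣR = 0.001980 + 0.04160 = 0.04358 K/W
Q = ΔT/ΣR = (295.1 K − 260 K)/0.04358 = 805.4 W
From the inner boundary to the common brick/cellular glass interface, ΣR_partial = 0.001980 K/W.
T_interface = T_in − Q·ΣR_partial = 295.1 K − (805.4)(0.001980) = 293.5 K

T = 293.5 K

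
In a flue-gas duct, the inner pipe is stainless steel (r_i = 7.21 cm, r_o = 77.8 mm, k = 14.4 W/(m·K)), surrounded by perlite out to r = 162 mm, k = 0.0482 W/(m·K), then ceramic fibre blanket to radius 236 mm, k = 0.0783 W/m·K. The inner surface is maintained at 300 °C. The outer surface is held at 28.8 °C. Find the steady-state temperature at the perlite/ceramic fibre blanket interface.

T = 93.9 °C

Treat each layer as a resistance in series:
  R'_stainless steel = ln(0.0778/0.0721)/(2πk) = 0.07609/(2π·14.4) = 8.410×10^-4 m·K/W
  R'_perlite = ln(0.162/0.0778)/(2πk) = 0.7335/(2π·0.0482) = 2.422 m·K/W
  R'_ceramic fibre blanket = ln(0.236/0.162)/(2πk) = 0.3762/(2π·0.0783) = 0.7647 m·K/W
ΣR = 8.410×10^-4 + 2.422 + 0.7647 = 3.188 m·K/W
Q' = ΔT/ΣR = (300 °C − 28.8 °C)/3.188 = 85.07 W/m
From the inner boundary to the perlite/ceramic fibre blanket interface, ΣR_partial = 2.423 m·K/W.
T_interface = T_in − Q'·ΣR_partial = 300 °C − (85.07)(2.423) = 93.9 °C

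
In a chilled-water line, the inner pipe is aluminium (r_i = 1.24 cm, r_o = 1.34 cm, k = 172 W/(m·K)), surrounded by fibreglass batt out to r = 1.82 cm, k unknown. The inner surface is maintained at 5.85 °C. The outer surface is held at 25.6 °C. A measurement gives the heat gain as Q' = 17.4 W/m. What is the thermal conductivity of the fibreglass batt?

ΣR = ΔT/Q' = |5.85 − 25.6|/17.4 = 1.135 m·K/W
Known resistances:
  R'_aluminium = ln(0.0134/0.0124)/(2πk) = 0.07756/(2π·172) = 7.177×10^-5 m·K/W
R_fibreglass batt = ΣR − ΣR_known = 1.135 − 7.177×10^-5 = 1.135 m·K/W
ln(r₂/r₁)/(2πk) = 1.135 ⇒ k = 0.3062/(2π·1.135) = 0.0429 W/m·K

k = 0.0429 W/m·K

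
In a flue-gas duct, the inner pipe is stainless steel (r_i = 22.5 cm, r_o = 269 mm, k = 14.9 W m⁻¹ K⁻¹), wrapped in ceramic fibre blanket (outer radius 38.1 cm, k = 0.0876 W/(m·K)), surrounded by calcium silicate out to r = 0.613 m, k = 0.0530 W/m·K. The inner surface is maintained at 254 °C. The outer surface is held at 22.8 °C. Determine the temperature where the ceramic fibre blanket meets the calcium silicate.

T = 183 °C

Treat each layer as a resistance in series:
  R'_stainless steel = ln(0.269/0.225)/(2πk) = 0.1786/(2π·14.9) = 0.001908 m·K/W
  R'_ceramic fibre blanket = ln(0.381/0.269)/(2πk) = 0.3481/(2π·0.0876) = 0.6324 m·K/W
  R'_calcium silicate = ln(0.613/0.381)/(2πk) = 0.4756/(2π·0.0530) = 1.428 m·K/W
ΣR = 0.001908 + 0.6324 + 1.428 = 2.062 m·K/W
Q' = ΔT/ΣR = (254 °C − 22.8 °C)/2.062 = 112.1 W/m
From the inner boundary to the ceramic fibre blanket/calcium silicate interface, ΣR_partial = 0.6343 m·K/W.
T_interface = T_in − Q'·ΣR_partial = 254 °C − (112.1)(0.6343) = 183 °C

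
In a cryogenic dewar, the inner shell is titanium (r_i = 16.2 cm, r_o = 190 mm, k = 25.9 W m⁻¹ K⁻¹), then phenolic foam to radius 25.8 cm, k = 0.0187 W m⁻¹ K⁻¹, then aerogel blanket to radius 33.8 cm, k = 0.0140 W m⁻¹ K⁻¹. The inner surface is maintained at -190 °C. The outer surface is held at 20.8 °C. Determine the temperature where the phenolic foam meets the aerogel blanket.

Resistance network (inner→outer):
  R_titanium = (1/0.162 − 1/0.190)/(4πk) = 0.9097/(4π·25.9) = 0.002795 K/W
  R_phenolic foam = (1/0.190 − 1/0.258)/(4πk) = 1.387/(4π·0.0187) = 5.903 K/W
  R_aerogel blanket = (1/0.258 − 1/0.338)/(4πk) = 0.9174/(4π·0.0140) = 5.215 K/W
ΣR = 0.002795 + 5.903 + 5.215 = 11.12 K/W
Q = ΔT/ΣR = (-190 °C − 20.8 °C)/11.12 = -18.96 W
From the inner boundary to the phenolic foam/aerogel blanket interface, ΣR_partial = 5.906 K/W.
T_interface = T_in − Q·ΣR_partial = -190 °C − (-18.96)(5.906) = -78.0 °C

T = -78.0 °C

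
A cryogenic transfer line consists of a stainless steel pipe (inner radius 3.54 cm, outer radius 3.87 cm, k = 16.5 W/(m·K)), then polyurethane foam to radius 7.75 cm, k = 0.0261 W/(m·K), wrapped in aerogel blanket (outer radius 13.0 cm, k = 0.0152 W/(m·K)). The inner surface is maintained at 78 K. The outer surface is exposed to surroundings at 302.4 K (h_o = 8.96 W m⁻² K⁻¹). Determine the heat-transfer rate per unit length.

Q' = 22.9 W/m

Series thermal resistances, inner to outer:
  R'_stainless steel = ln(0.0387/0.0354)/(2πk) = 0.08913/(2π·16.5) = 8.597×10^-4 m·K/W
  R'_polyurethane foam = ln(0.0775/0.0387)/(2πk) = 0.6944/(2π·0.0261) = 4.235 m·K/W
  R'_aerogel blanket = ln(0.130/0.0775)/(2πk) = 0.5173/(2π·0.0152) = 5.416 m·K/W
  R'_conv,out = 1/(2πr h) = 1/(2π·0.130·8.96) = 0.1366 m·K/W
ΣR = 8.597×10^-4 + 4.235 + 5.416 + 0.1366 = 9.788 m·K/W
Q' = ΔT/ΣR = (78 K − 302.4 K)/9.788 = -22.9 W/m
(Negative Q' ⇒ heat flows inward; heat gain = 22.9 W/m.)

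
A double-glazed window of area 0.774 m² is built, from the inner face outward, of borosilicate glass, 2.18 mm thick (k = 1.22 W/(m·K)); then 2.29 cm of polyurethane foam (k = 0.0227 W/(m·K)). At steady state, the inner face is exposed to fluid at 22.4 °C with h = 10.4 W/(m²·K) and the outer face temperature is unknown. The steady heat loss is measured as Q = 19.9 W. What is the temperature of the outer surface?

Sum the resistances:
  R_conv,in = 1/(hA) = 1/(10.4·0.774) = 0.1242 K/W
  R_borosilicate glass = L/(kA) = 0.00218/(1.22·0.774) = 0.002309 K/W
  R_polyurethane foam = L/(kA) = 0.0229/(0.0227·0.774) = 1.303 K/W
ΣR = 1.430 K/W
ΔT = Q·ΣR = 19.9 × 1.430 = 28.46 K
Heat flows outward, so T_out = T_in − ΔT = 22.4 − 28.46 = -6.06 °C

T_out = -6.06 °C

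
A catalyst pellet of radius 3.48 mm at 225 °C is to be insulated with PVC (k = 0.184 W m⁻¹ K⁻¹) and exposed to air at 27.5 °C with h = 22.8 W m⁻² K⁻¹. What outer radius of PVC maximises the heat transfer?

For a sphere, r_cr = 2k_ins/h = 2·0.184/22.8 = 0.0161 m = 1.61 cm

r_cr = 1.61 cm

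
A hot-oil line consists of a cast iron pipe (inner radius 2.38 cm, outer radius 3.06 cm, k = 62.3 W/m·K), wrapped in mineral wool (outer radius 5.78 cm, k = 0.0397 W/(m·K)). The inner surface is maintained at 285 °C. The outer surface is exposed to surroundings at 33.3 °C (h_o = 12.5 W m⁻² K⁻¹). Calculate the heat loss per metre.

Series thermal resistances, inner to outer:
  R'_cast iron = ln(0.0306/0.0238)/(2πk) = 0.2513/(2π·62.3) = 6.420×10^-4 m·K/W
  R'_mineral wool = ln(0.0578/0.0306)/(2πk) = 0.6360/(2π·0.0397) = 2.550 m·K/W
  R'_conv,out = 1/(2πr h) = 1/(2π·0.0578·12.5) = 0.2203 m·K/W
ΣR = 6.420×10^-4 + 2.550 + 0.2203 = 2.771 m·K/W
Q' = ΔT/ΣR = (285 °C − 33.3 °C)/2.771 = 90.8 W/m

Q' = 90.8 W/m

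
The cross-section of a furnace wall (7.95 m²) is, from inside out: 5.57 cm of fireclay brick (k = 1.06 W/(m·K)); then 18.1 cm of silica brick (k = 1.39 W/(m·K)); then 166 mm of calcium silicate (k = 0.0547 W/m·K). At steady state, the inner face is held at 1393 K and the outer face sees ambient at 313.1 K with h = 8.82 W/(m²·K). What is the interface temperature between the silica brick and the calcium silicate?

Series thermal resistances, inner to outer:
  R_fireclay brick = L/(kA) = 0.0557/(1.06·7.95) = 0.006610 K/W
  R_silica brick = L/(kA) = 0.181/(1.39·7.95) = 0.01638 K/W
  R_calcium silicate = L/(kA) = 0.166/(0.0547·7.95) = 0.3817 K/W
  R_conv,out = 1/(hA) = 1/(8.82·7.95) = 0.01426 K/W
ΣR = 0.006610 + 0.01638 + 0.3817 + 0.01426 = 0.4189 K/W
Q = ΔT/ΣR = (1393 K − 313.1 K)/0.4189 = 2578 W
From the inner boundary to the silica brick/calcium silicate interface, ΣR_partial = 0.02299 K/W.
T_interface = T_in − Q·ΣR_partial = 1393 K − (2578)(0.02299) = 1334 K

T = 1334 K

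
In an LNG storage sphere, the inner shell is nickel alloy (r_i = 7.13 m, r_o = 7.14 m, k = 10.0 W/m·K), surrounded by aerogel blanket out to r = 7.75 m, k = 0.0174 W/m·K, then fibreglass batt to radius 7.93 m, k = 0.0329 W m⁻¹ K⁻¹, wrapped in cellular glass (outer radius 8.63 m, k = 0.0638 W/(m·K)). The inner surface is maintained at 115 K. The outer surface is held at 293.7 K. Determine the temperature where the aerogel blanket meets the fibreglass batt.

Resistance network (inner→outer):
  R_nickel alloy = (1/7.13 − 1/7.14)/(4πk) = 1.964×10^-4/(4π·10.0) = 1.563×10^-6 K/W
  R_aerogel blanket = (1/7.14 − 1/7.75)/(4πk) = 0.01102/(4π·0.0174) = 0.05042 K/W
  R_fibreglass batt = (1/7.75 − 1/7.93)/(4πk) = 0.002929/(4π·0.0329) = 0.007084 K/W
  R_cellular glass = (1/7.93 − 1/8.63)/(4πk) = 0.01023/(4π·0.0638) = 0.01276 K/W
ΣR = 1.563×10^-6 + 0.05042 + 0.007084 + 0.01276 = 0.07027 K/W
Q = ΔT/ΣR = (115 K − 293.7 K)/0.07027 = -2543 W
From the inner boundary to the aerogel blanket/fibreglass batt interface, ΣR_partial = 0.05042 K/W.
T_interface = T_in − Q·ΣR_partial = 115 K − (-2543)(0.05042) = 243.2 K

T = 243.2 K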